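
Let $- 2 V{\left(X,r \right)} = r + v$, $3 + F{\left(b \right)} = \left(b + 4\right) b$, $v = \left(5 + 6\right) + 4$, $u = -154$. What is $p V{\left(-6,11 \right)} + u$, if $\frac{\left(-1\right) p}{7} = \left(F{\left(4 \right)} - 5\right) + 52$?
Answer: $6762$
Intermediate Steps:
$v = 15$ ($v = 11 + 4 = 15$)
$F{\left(b \right)} = -3 + b \left(4 + b\right)$ ($F{\left(b \right)} = -3 + \left(b + 4\right) b = -3 + \left(4 + b\right) b = -3 + b \left(4 + b\right)$)
$V{\left(X,r \right)} = - \frac{15}{2} - \frac{r}{2}$ ($V{\left(X,r \right)} = - \frac{r + 15}{2} = - \frac{15 + r}{2} = - \frac{15}{2} - \frac{r}{2}$)
$p = -532$ ($p = - 7 \left(\left(\left(-3 + 4^{2} + 4 \cdot 4\right) - 5\right) + 52\right) = - 7 \left(\left(\left(-3 + 16 + 16\right) - 5\right) + 52\right) = - 7 \left(\left(29 - 5\right) + 52\right) = - 7 \left(24 + 52\right) = \left(-7\right) 76 = -532$)
$p V{\left(-6,11 \right)} + u = - 532 \left(- \frac{15}{2} - \frac{11}{2}\right) - 154 = \left(-532\right) \left(-13\right) - 154 = 6916 - 154 = 6762$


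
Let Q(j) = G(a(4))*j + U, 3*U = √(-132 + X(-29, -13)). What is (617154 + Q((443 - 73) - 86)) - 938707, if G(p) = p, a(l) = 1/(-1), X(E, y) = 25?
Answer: -321837 + I*√107/3 ≈ -3.2184e+5 + 3.448*I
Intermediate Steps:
a(l) = -1
U = I*√107/3 (U = √(-132 + 25)/3 = √(-107)/3 = (I*√107)/3 = I*√107/3 ≈ 3.448*I)
Q(j) = -j + I*√107/3
(617154 + Q((443 - 73) - 86)) - 938707 = (617154 + (-((443 - 73) - 86) + I*√107/3)) - 938707 = (617154 + (-(370 - 86) + I*√107/3)) - 938707 = (617154 + (-1*284 + I*√107/3)) - 938707 = (617154 + (-284 + I*√107/3)) - 938707 = (616870 + I*√107/3) - 938707 = -321837 + I*√107/3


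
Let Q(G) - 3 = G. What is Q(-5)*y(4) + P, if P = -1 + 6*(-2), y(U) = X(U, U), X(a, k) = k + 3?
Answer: -27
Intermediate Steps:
X(a, k) = 3 + k
y(U) = 3 + U
Q(G) = 3 + G
P = -13 (P = -1 - 12 = -13)
Q(-5)*y(4) + P = (3 - 5)*(3 + 4) - 13 = -2*7 - 13 = -14 - 13 = -27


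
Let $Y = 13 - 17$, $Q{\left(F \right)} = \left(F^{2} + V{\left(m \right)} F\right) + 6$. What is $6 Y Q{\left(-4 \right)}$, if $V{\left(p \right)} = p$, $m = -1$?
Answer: $-624$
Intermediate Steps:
$Q{\left(F \right)} = 6 + F^{2} - F$ ($Q{\left(F \right)} = \left(F^{2} - F\right) + 6 = 6 + F^{2} - F$)
$Y = -4$ ($Y = 13 - 17 = -4$)
$6 Y Q{\left(-4 \right)} = 6 \left(-4\right) \left(6 + \left(-4\right)^{2} - -4\right) = - 24 \left(6 + 16 + 4\right) = \left(-24\right) 26 = -624$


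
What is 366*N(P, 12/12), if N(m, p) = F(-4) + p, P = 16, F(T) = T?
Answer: -1098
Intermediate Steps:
N(m, p) = -4 + p
366*N(P, 12/12) = 366*(-4 + 12/12) = 366*(-4 + 12*(1/12)) = 366*(-4 + 1) = 366*(-3) = -1098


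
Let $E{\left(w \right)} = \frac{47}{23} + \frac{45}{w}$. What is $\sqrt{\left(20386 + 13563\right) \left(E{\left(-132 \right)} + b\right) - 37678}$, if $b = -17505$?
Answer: $\frac{i \sqrt{152151216611097}}{506} \approx 24377.0 i$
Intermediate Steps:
$E{\left(w \right)} = \frac{47}{23} + \frac{45}{w}$ ($E{\left(w \right)} = 47 \cdot \frac{1}{23} + \frac{45}{w} = \frac{47}{23} + \frac{45}{w}$)
$\sqrt{\left(20386 + 13563\right) \left(E{\left(-132 \right)} + b\right) - 37678} = \sqrt{\left(20386 + 13563\right) \left(\left(\frac{47}{23} + \frac{45}{-132}\right) - 17505\right) - 37678} = \sqrt{33949 \left(\left(\frac{47}{23} + 45 \left(- \frac{1}{132}\right)\right) - 17505\right) - 37678} = \sqrt{33949 \left(\left(\frac{47}{23} - \frac{15}{44}\right) - 17505\right) - 37678} = \sqrt{33949 \left(\frac{1723}{1012} - 17505\right) - 37678} = \sqrt{33949 \left(- \frac{17713337}{1012}\right) - 37678} = \sqrt{- \frac{601350077813}{1012} - 37678} = \sqrt{- \frac{601388207949}{1012}} = \frac{i \sqrt{152151216611097}}{506}$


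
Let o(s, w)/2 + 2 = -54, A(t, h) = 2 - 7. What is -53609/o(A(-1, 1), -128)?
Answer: 53609/112 ≈ 478.65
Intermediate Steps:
A(t, h) = -5
o(s, w) = -112 (o(s, w) = -4 + 2*(-54) = -4 - 108 = -112)
-53609/o(A(-1, 1), -128) = -53609/(-112) = -53609*(-1/112) = 53609/112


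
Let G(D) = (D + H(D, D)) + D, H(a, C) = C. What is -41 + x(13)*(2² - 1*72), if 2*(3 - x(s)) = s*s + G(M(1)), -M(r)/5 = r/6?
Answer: 5416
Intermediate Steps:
M(r) = -5*r/6
G(D) = 3*D (G(D) = (D + D) + D = 2*D + D = 3*D)
x(s) = 17/4 - s²/2 (x(s) = 3 - (s*s + 3*(-⅚*1))/2 = 3 - (s² + 3*(-⅚))/2 = 3 - (s² - 5/2)/2 = 3 - (-5/2 + s²)/2 = 3 + (5/4 - s²/2) = 17/4 - s²/2)
-41 + x(13)*(2² - 1*72) = -41 + (17/4 - ½*13²)*(2² - 1*72) = -41 + (17/4 - ½*169)*(4 - 72) = -41 + (17/4 - 169/2)*(-68) = -41 - 321/4*(-68) = -41 + 5457 = 5416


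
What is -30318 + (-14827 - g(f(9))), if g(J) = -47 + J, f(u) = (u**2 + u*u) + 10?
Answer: -45270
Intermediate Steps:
f(u) = 10 + 2*u**2 (f(u) = (u**2 + u**2) + 10 = 2*u**2 + 10 = 10 + 2*u**2)
-30318 + (-14827 - g(f(9))) = -30318 + (-14827 - (-47 + (10 + 2*9**2))) = -30318 + (-14827 - (-47 + (10 + 2*81))) = -30318 + (-14827 - (-47 + (10 + 162))) = -30318 + (-14827 - (-47 + 172)) = -30318 + (-14827 - 1*125) = -30318 + (-14827 - 125) = -30318 - 14952 = -45270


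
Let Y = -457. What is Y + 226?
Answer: -231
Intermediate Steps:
Y + 226 = -457 + 226 = -231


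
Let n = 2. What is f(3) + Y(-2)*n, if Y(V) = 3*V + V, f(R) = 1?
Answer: -15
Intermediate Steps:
Y(V) = 4*V
f(3) + Y(-2)*n = 1 + (4*(-2))*2 = 1 - 8*2 = 1 - 16 = -15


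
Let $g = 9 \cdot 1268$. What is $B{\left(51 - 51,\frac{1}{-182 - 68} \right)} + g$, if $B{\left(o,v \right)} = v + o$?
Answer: $\frac{2852999}{250} \approx 11412.0$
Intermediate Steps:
$g = 11412$
$B{\left(o,v \right)} = o + v$
$B{\left(51 - 51,\frac{1}{-182 - 68} \right)} + g = \left(\left(51 - 51\right) + \frac{1}{-182 - 68}\right) + 11412 = \left(0 + \frac{1}{-250}\right) + 11412 = \left(0 - \frac{1}{250}\right) + 11412 = - \frac{1}{250} + 11412 = \frac{2852999}{250}$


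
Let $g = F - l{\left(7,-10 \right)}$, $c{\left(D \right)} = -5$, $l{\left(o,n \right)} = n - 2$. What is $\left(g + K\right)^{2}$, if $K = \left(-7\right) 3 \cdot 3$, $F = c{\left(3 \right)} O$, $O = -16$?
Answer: $841$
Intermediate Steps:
$l{\left(o,n \right)} = -2 + n$ ($l{\left(o,n \right)} = n - 2 = -2 + n$)
$F = 80$ ($F = \left(-5\right) \left(-16\right) = 80$)
$g = 92$ ($g = 80 - \left(-2 - 10\right) = 80 - -12 = 80 + 12 = 92$)
$K = -63$ ($K = \left(-21\right) 3 = -63$)
$\left(g + K\right)^{2} = \left(92 - 63\right)^{2} = 29^{2} = 841$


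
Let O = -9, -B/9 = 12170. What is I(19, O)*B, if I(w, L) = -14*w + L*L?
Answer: 20263050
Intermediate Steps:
B = -109530 (B = -9*12170 = -109530)
I(w, L) = L² - 14*w (I(w, L) = -14*w + L² = L² - 14*w)
I(19, O)*B = ((-9)² - 14*19)*(-109530) = (81 - 266)*(-109530) = -185*(-109530) = 20263050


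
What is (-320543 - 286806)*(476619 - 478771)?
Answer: 1307015048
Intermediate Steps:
(-320543 - 286806)*(476619 - 478771) = -607349*(-2152) = 1307015048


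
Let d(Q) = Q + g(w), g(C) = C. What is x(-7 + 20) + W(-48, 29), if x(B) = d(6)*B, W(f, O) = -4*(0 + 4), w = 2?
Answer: 88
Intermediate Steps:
d(Q) = 2 + Q (d(Q) = Q + 2 = 2 + Q)
W(f, O) = -16 (W(f, O) = -4*4 = -16)
x(B) = 8*B (x(B) = (2 + 6)*B = 8*B)
x(-7 + 20) + W(-48, 29) = 8*(-7 + 20) - 16 = 8*13 - 16 = 104 - 16 = 88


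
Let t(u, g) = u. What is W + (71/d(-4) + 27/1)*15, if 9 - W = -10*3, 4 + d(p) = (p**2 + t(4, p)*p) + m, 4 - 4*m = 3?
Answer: 160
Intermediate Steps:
m = 1/4 (m = 1 - 1/4*3 = 1 - 3/4 = 1/4 ≈ 0.25000)
d(p) = -15/4 + p**2 + 4*p (d(p) = -4 + ((p**2 + 4*p) + 1/4) = -4 + (1/4 + p**2 + 4*p) = -15/4 + p**2 + 4*p)
W = 39 (W = 9 - (-10)*3 = 9 - 1*(-30) = 9 + 30 = 39)
W + (71/d(-4) + 27/1)*15 = 39 + (71/(-15/4 + (-4)**2 + 4*(-4)) + 27/1)*15 = 39 + (71/(-15/4 + 16 - 16) + 27*1)*15 = 39 + (71/(-15/4) + 27)*15 = 39 + (71*(-4/15) + 27)*15 = 39 + (-284/15 + 27)*15 = 39 + (121/15)*15 = 39 + 121 = 160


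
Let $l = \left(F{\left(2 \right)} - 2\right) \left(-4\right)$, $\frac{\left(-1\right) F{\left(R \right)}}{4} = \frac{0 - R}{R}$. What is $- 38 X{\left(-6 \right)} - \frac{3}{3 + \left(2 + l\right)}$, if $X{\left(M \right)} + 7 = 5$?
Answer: $77$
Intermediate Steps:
$X{\left(M \right)} = -2$ ($X{\left(M \right)} = -7 + 5 = -2$)
$F{\left(R \right)} = 4$ ($F{\left(R \right)} = - 4 \frac{0 - R}{R} = - 4 \frac{\left(-1\right) R}{R} = \left(-4\right) \left(-1\right) = 4$)
$l = -8$ ($l = \left(4 - 2\right) \left(-4\right) = 2 \left(-4\right) = -8$)
$- 38 X{\left(-6 \right)} - \frac{3}{3 + \left(2 + l\right)} = \left(-38\right) \left(-2\right) - \frac{3}{3 + \left(2 - 8\right)} = 76 - \frac{3}{3 - 6} = 76 - \frac{3}{-3} = 76 - -1 = 76 + 1 = 77$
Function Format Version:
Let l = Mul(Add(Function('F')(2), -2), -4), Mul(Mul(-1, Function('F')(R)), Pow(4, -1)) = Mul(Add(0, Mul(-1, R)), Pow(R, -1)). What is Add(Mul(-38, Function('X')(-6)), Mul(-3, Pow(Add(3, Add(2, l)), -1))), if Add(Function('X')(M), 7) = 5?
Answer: 77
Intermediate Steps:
Function('X')(M) = -2 (Function('X')(M) = Add(-7, 5) = -2)
Function('F')(R) = 4 (Function('F')(R) = Mul(-4, Mul(Add(0, Mul(-1, R)), Pow(R, -1))) = Mul(-4, Mul(Mul(-1, R), Pow(R, -1))) = Mul(-4, -1) = 4)
l = -8 (l = Mul(Add(4, -2), -4) = Mul(2, -4) = -8)
Add(Mul(-38, Function('X')(-6)), Mul(-3, Pow(Add(3, Add(2, l)), -1))) = Add(Mul(-38, -2), Mul(-3, Pow(Add(3, Add(2, -8)), -1))) = Add(76, Mul(-3, Pow(Add(3, -6), -1))) = Add(76, Mul(-3, Pow(-3, -1))) = Add(76, Mul(-3, Rational(-1, 3))) = Add(76, 1) = 77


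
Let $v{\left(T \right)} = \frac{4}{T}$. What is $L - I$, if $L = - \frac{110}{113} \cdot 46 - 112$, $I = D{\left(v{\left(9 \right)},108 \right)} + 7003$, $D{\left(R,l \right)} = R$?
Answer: $- \frac{7281947}{1017} \approx -7160.2$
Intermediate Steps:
$I = \frac{63031}{9}$ ($I = \frac{4}{9} + 7003 = \frac{63031}{9} \approx 7003.4$)
$L = - \frac{17716}{113}$ ($L = \left(-110\right) \frac{1}{113} \cdot 46 - 112 = \left(- \frac{110}{113}\right) 46 - 112 = - \frac{5060}{113} - 112 = - \frac{17716}{113} \approx -156.78$)
$L - I = - \frac{17716}{113} - \frac{63031}{9} = - \frac{7281947}{1017}$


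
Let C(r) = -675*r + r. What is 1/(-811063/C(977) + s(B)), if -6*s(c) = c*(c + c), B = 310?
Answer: -1975494/63279224611 ≈ -3.1219e-5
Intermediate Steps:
C(r) = -674*r
s(c) = -c²/3 (s(c) = -c*(c + c)/6 = -c*2*c/6 = -c²/3)
1/(-811063/C(977) + s(B)) = 1/(-811063/((-674*977)) - ⅓*310²) = 1/(-811063/(-658498) - ⅓*96100) = 1/(-811063*(-1/658498) - 96100/3) = 1/(811063/658498 - 96100/3) = 1/(-63279224611/1975494) = -1975494/63279224611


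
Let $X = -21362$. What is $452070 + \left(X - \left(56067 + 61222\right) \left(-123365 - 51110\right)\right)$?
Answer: $20464428983$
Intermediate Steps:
$452070 + \left(X - \left(56067 + 61222\right) \left(-123365 - 51110\right)\right) = 452070 - \left(21362 + \left(56067 + 61222\right) \left(-123365 - 51110\right)\right) = 452070 - \left(21362 + 117289 \left(-174475\right)\right) = 452070 - -20463976913 = 452070 + \left(-21362 + 20463998275\right) = 452070 + 20463976913 = 20464428983$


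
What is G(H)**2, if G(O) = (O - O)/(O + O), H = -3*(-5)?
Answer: 0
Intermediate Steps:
H = 15
G(O) = 0 (G(O) = 0/((2*O)) = 0*(1/(2*O)) = 0)
G(H)**2 = 0**2 = 0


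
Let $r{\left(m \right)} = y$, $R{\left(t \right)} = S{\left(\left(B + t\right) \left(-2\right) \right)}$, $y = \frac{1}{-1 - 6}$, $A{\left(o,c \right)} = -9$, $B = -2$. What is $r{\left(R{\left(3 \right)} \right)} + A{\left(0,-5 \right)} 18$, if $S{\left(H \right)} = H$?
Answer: $- \frac{1135}{7} \approx -162.14$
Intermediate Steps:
$y = - \frac{1}{7}$ ($y = \frac{1}{-7} = - \frac{1}{7} \approx -0.14286$)
$R{\left(t \right)} = 4 - 2 t$ ($R{\left(t \right)} = \left(-2 + t\right) \left(-2\right) = 4 - 2 t$)
$r{\left(m \right)} = - \frac{1}{7}$
$r{\left(R{\left(3 \right)} \right)} + A{\left(0,-5 \right)} 18 = - \frac{1}{7} - 162 = - \frac{1135}{7}$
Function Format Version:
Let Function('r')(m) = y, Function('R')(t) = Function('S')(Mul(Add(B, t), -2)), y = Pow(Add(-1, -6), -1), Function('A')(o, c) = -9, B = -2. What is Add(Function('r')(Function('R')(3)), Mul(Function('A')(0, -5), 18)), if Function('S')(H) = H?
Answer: Rational(-1135, 7) ≈ -162.14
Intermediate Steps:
y = Rational(-1, 7) (y = Pow(-7, -1) = Rational(-1, 7) ≈ -0.14286)
Function('R')(t) = Add(4, Mul(-2, t)) (Function('R')(t) = Mul(Add(-2, t), -2) = Add(4, Mul(-2, t)))
Function('r')(m) = Rational(-1, 7)
Add(Function('r')(Function('R')(3)), Mul(Function('A')(0, -5), 18)) = Add(Rational(-1, 7), Mul(-9, 18)) = Add(Rational(-1, 7), -162) = Rational(-1135, 7)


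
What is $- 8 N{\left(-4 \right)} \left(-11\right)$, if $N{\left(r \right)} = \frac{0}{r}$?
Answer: $0$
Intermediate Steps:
$N{\left(r \right)} = 0$
$- 8 N{\left(-4 \right)} \left(-11\right) = \left(-8\right) 0 \left(-11\right) = 0 \left(-11\right) = 0$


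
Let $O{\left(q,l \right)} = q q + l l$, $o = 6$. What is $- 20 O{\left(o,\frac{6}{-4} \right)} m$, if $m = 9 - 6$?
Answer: $-2295$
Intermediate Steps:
$m = 3$ ($m = 9 - 6 = 3$)
$O{\left(q,l \right)} = l^{2} + q^{2}$ ($O{\left(q,l \right)} = q^{2} + l^{2} = l^{2} + q^{2}$)
$- 20 O{\left(o,\frac{6}{-4} \right)} m = - 20 \left(\left(\frac{6}{-4}\right)^{2} + 6^{2}\right) 3 = - 20 \left(\left(6 \left(- \frac{1}{4}\right)\right)^{2} + 36\right) 3 = - 20 \left(\left(- \frac{3}{2}\right)^{2} + 36\right) 3 = - 20 \left(\frac{9}{4} + 36\right) 3 = \left(-20\right) \frac{153}{4} \cdot 3 = \left(-765\right) 3 = -2295$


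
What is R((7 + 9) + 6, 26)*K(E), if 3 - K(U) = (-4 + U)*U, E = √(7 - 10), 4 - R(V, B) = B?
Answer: -132 - 88*I*√3 ≈ -132.0 - 152.42*I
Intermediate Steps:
R(V, B) = 4 - B
E = I*√3 (E = √(-3) = I*√3 ≈ 1.732*I)
K(U) = 3 - U*(-4 + U) (K(U) = 3 - (-4 + U)*U = 3 - U*(-4 + U))
R((7 + 9) + 6, 26)*K(E) = (4 - 1*26)*(3 - (I*√3)² + 4*(I*√3)) = (4 - 26)*(3 - 1*(-3) + 4*I*√3) = -22*(3 + 3 + 4*I*√3) = -22*(6 + 4*I*√3) = -132 - 88*I*√3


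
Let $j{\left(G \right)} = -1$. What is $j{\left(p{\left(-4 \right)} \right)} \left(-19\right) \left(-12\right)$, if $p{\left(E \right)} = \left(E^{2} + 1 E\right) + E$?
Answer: $-228$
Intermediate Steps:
$p{\left(E \right)} = E^{2} + 2 E$ ($p{\left(E \right)} = \left(E^{2} + E\right) + E = \left(E + E^{2}\right) + E = E^{2} + 2 E$)
$j{\left(p{\left(-4 \right)} \right)} \left(-19\right) \left(-12\right) = \left(-1\right) \left(-19\right) \left(-12\right) = 19 \left(-12\right) = -228$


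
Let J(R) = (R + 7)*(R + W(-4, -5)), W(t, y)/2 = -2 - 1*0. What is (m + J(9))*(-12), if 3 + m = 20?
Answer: -1164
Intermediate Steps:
W(t, y) = -4 (W(t, y) = 2*(-2 - 1*0) = 2*(-2 + 0) = 2*(-2) = -4)
m = 17 (m = -3 + 20 = 17)
J(R) = (-4 + R)*(7 + R) (J(R) = (R + 7)*(R - 4) = (7 + R)*(-4 + R) = (-4 + R)*(7 + R))
(m + J(9))*(-12) = (17 + (-28 + 9² + 3*9))*(-12) = (17 + (-28 + 81 + 27))*(-12) = (17 + 80)*(-12) = 97*(-12) = -1164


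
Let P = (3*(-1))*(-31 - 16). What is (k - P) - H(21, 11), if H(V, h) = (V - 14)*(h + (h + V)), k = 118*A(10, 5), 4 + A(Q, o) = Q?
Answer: 266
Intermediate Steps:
A(Q, o) = -4 + Q
P = 141 (P = -3*(-47) = 141)
k = 708 (k = 118*(-4 + 10) = 118*6 = 708)
H(V, h) = (-14 + V)*(V + 2*h) (H(V, h) = (-14 + V)*(h + (V + h)) = (-14 + V)*(V + 2*h))
(k - P) - H(21, 11) = (708 - 1*141) - (21**2 - 28*11 - 14*21 + 2*21*11) = (708 - 141) - (441 - 308 - 294 + 462) = 567 - 1*301 = 567 - 301 = 266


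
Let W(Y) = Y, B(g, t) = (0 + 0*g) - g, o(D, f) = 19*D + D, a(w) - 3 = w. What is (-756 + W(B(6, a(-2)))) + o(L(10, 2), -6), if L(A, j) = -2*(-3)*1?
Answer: -642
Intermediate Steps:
a(w) = 3 + w
L(A, j) = 6 (L(A, j) = 6*1 = 6)
o(D, f) = 20*D
B(g, t) = -g (B(g, t) = (0 + 0) - g = 0 - g = -g)
(-756 + W(B(6, a(-2)))) + o(L(10, 2), -6) = (-756 - 1*6) + 20*6 = (-756 - 6) + 120 = -762 + 120 = -642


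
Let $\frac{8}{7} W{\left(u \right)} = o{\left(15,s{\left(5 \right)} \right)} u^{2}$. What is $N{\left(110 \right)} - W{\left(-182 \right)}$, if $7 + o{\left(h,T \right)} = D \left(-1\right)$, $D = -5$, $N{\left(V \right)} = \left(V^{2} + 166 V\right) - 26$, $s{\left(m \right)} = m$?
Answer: $88301$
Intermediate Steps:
$N{\left(V \right)} = -26 + V^{2} + 166 V$
$o{\left(h,T \right)} = -2$ ($o{\left(h,T \right)} = -7 - -5 = -7 + 5 = -2$)
$W{\left(u \right)} = - \frac{7 u^{2}}{4}$ ($W{\left(u \right)} = \frac{7 \left(- 2 u^{2}\right)}{8} = - \frac{7 u^{2}}{4}$)
$N{\left(110 \right)} - W{\left(-182 \right)} = \left(-26 + 110^{2} + 166 \cdot 110\right) - - \frac{7 \left(-182\right)^{2}}{4} = \left(-26 + 12100 + 18260\right) - \left(- \frac{7}{4}\right) 33124 = 30334 - -57967 = 30334 + 57967 = 88301$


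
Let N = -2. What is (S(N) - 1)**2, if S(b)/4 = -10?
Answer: 1681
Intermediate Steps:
S(b) = -40 (S(b) = 4*(-10) = -40)
(S(N) - 1)**2 = (-40 - 1)**2 = (-41)**2 = 1681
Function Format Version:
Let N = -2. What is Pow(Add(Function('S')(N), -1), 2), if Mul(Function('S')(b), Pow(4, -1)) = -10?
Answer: 1681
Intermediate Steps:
Function('S')(b) = -40 (Function('S')(b) = Mul(4, -10) = -40)
Pow(Add(Function('S')(N), -1), 2) = Pow(Add(-40, -1), 2) = Pow(-41, 2) = 1681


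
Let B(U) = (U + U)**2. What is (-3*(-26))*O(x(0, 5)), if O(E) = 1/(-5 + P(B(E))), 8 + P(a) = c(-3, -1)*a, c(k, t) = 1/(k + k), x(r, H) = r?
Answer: -6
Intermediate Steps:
B(U) = 4*U**2 (B(U) = (2*U)**2 = 4*U**2)
c(k, t) = 1/(2*k)
P(a) = -8 - a/6 (P(a) = -8 + ((1/2)/(-3))*a = -8 + ((1/2)*(-1/3))*a = -8 - a/6)
O(E) = 1/(-13 - 2*E**2/3) (O(E) = 1/(-5 + (-8 - 2*E**2/3)) = 1/(-13 - 2*E**2/3))
(-3*(-26))*O(x(0, 5)) = (-3*(-26))*(3/(-39 - 2*0**2)) = 78*(3/(-39 - 2*0)) = 78*(3/(-39 + 0)) = 78*(3/(-39)) = 78*(3*(-1/39)) = 78*(-1/13) = -6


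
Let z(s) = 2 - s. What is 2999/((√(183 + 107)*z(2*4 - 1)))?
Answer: -2999*√290/1450 ≈ -35.221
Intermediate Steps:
2999/((√(183 + 107)*z(2*4 - 1))) = 2999/((√(183 + 107)*(2 - (2*4 - 1)))) = 2999/((√290*(2 - (8 - 1)))) = 2999/((√290*(2 - 1*7))) = 2999/((√290*(2 - 7))) = 2999/((√290*(-5))) = 2999/((-5*√290)) = 2999*(-√290/1450) = -2999*√290/1450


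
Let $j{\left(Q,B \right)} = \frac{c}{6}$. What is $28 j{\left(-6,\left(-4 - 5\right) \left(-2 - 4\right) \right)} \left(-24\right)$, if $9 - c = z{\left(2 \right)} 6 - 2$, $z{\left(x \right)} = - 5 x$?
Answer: $-7952$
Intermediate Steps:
$c = 71$ ($c = 9 - \left(\left(-5\right) 2 \cdot 6 - 2\right) = 9 - \left(\left(-10\right) 6 - 2\right) = 9 - \left(-60 - 2\right) = 9 - -62 = 9 + 62 = 71$)
$j{\left(Q,B \right)} = \frac{71}{6}$
$28 j{\left(-6,\left(-4 - 5\right) \left(-2 - 4\right) \right)} \left(-24\right) = 28 \cdot \frac{71}{6} \left(-24\right) = \frac{994}{3} \left(-24\right) = -7952$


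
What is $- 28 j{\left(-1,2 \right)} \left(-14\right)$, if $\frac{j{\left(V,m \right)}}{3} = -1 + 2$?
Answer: $1176$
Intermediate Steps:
$j{\left(V,m \right)} = 3$ ($j{\left(V,m \right)} = 3 \left(-1 + 2\right) = 3 \cdot 1 = 3$)
$- 28 j{\left(-1,2 \right)} \left(-14\right) = \left(-28\right) 3 \left(-14\right) = \left(-84\right) \left(-14\right) = 1176$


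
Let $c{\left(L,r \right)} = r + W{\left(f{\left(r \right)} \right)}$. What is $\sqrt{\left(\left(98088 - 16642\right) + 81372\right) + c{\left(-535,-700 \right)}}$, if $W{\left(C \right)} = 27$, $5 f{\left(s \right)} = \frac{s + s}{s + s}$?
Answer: $\sqrt{162145} \approx 402.67$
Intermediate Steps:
$f{\left(s \right)} = \frac{1}{5}$ ($f{\left(s \right)} = \frac{\left(s + s\right) \frac{1}{s + s}}{5} = \frac{2 s \frac{1}{2 s}}{5} = \frac{1}{5} \cdot 1 = \frac{1}{5}$)
$c{\left(L,r \right)} = 27 + r$ ($c{\left(L,r \right)} = r + 27 = 27 + r$)
$\sqrt{\left(\left(98088 - 16642\right) + 81372\right) + c{\left(-535,-700 \right)}} = \sqrt{\left(\left(98088 - 16642\right) + 81372\right) + \left(27 - 700\right)} = \sqrt{\left(81446 + 81372\right) - 673} = \sqrt{162818 - 673} = \sqrt{162145}$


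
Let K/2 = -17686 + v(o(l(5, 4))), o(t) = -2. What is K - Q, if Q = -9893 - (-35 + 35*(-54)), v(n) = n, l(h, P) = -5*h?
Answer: -27408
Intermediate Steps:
Q = -7968 (Q = -9893 - (-35 - 1890) = -9893 - 1*(-1925) = -9893 + 1925 = -7968)
K = -35376 (K = 2*(-17686 - 2) = 2*(-17688) = -35376)
K - Q = -35376 - 1*(-7968) = -35376 + 7968 = -27408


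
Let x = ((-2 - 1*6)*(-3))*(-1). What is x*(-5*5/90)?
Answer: 20/3 ≈ 6.6667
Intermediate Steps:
x = -24 (x = ((-2 - 6)*(-3))*(-1) = -8*(-3)*(-1) = 24*(-1) = -24)
x*(-5*5/90) = -24*(-5*5)/90 = -(-600)/90 = -24*(-5/18) = 20/3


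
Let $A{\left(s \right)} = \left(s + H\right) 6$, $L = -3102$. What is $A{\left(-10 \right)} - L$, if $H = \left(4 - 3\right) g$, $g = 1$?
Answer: $3048$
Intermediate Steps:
$H = 1$ ($H = \left(4 - 3\right) 1 = 1 \cdot 1 = 1$)
$A{\left(s \right)} = 6 + 6 s$ ($A{\left(s \right)} = \left(s + 1\right) 6 = \left(1 + s\right) 6 = 6 + 6 s$)
$A{\left(-10 \right)} - L = \left(6 + 6 \left(-10\right)\right) - -3102 = \left(6 - 60\right) + 3102 = -54 + 3102 = 3048$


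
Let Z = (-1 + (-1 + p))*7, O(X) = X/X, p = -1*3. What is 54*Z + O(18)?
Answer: -1889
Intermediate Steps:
p = -3
O(X) = 1
Z = -35 (Z = (-1 + (-1 - 3))*7 = (-1 - 4)*7 = -5*7 = -35)
54*Z + O(18) = 54*(-35) + 1 = -1890 + 1 = -1889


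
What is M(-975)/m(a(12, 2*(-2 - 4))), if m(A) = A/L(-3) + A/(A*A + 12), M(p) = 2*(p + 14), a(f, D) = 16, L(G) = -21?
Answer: 1352127/494 ≈ 2737.1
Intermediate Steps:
M(p) = 28 + 2*p (M(p) = 2*(14 + p) = 28 + 2*p)
m(A) = -A/21 + A/(12 + A²) (m(A) = A/(-21) + A/(A*A + 12) = A*(-1/21) + A/(A² + 12) = -A/21 + A/(12 + A²))
M(-975)/m(a(12, 2*(-2 - 4))) = (28 + 2*(-975))/(((1/21)*16*(9 - 1*16²)/(12 + 16²))) = (28 - 1950)/(((1/21)*16*(9 - 1*256)/(12 + 256))) = -1922*1407/(4*(9 - 256)) = -1922/((1/21)*16*(1/268)*(-247)) = -1922/(-988/1407) = -1922*(-1407/988) = 1352127/494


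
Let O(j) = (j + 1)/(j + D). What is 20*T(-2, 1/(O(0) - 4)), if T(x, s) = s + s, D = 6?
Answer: -240/23 ≈ -10.435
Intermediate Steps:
O(j) = (1 + j)/(6 + j) (O(j) = (j + 1)/(j + 6) = (1 + j)/(6 + j))
T(x, s) = 2*s
20*T(-2, 1/(O(0) - 4)) = 20*(2/((1 + 0)/(6 + 0) - 4)) = 20*(2/(1/6 - 4)) = 20*(2/((⅙)*1 - 4)) = 20*(2/(⅙ - 4)) = 20*(2/(-23/6)) = 20*(2*(-6/23)) = 20*(-12/23) = -240/23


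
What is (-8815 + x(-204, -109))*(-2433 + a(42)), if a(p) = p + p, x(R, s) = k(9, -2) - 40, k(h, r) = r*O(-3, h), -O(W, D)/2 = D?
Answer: 20715831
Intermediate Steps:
O(W, D) = -2*D
k(h, r) = -2*h*r (k(h, r) = r*(-2*h) = -2*h*r)
x(R, s) = -4 (x(R, s) = -2*9*(-2) - 40 = 36 - 40 = -4)
a(p) = 2*p
(-8815 + x(-204, -109))*(-2433 + a(42)) = (-8815 - 4)*(-2433 + 2*42) = -8819*(-2433 + 84) = -8819*(-2349) = 20715831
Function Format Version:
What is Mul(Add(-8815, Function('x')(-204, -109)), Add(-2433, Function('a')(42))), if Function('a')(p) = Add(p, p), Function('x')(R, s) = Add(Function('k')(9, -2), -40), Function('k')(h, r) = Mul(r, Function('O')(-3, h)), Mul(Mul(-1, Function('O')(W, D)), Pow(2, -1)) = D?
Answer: 20715831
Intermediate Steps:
Function('O')(W, D) = Mul(-2, D)
Function('k')(h, r) = Mul(-2, h, r) (Function('k')(h, r) = Mul(r, Mul(-2, h)) = Mul(-2, h, r))
Function('x')(R, s) = -4 (Function('x')(R, s) = Add(Mul(-2, 9, -2), -40) = Add(36, -40) = -4)
Function('a')(p) = Mul(2, p)
Mul(Add(-8815, Function('x')(-204, -109)), Add(-2433, Function('a')(42))) = Mul(Add(-8815, -4), Add(-2433, Mul(2, 42))) = Mul(-8819, Add(-2433, 84)) = Mul(-8819, -2349) = 20715831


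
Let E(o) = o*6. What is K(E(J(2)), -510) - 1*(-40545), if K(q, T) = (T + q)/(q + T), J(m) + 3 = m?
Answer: 40546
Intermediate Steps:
J(m) = -3 + m
E(o) = 6*o
K(q, T) = 1 (K(q, T) = (T + q)/(T + q) = 1)
K(E(J(2)), -510) - 1*(-40545) = 1 - 1*(-40545) = 1 + 40545 = 40546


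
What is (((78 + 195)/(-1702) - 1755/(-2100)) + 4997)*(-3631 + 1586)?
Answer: -243528022133/23828 ≈ -1.0220e+7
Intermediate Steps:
(((78 + 195)/(-1702) - 1755/(-2100)) + 4997)*(-3631 + 1586) = ((273*(-1/1702) - 1755*(-1/2100)) + 4997)*(-2045) = ((-273/1702 + 117/140) + 4997)*(-2045) = (80457/119140 + 4997)*(-2045) = (595423037/119140)*(-2045) = -243528022133/23828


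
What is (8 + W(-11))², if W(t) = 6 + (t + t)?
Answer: 64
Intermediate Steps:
W(t) = 6 + 2*t
(8 + W(-11))² = (8 + (6 + 2*(-11)))² = (8 + (6 - 22))² = (8 - 16)² = (-8)² = 64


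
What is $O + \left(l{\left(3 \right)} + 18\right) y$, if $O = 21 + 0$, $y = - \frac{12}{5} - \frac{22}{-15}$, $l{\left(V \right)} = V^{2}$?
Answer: $- \frac{21}{5} \approx -4.2$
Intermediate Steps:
$y = - \frac{14}{15}$ ($y = \left(-12\right) \frac{1}{5} - - \frac{22}{15} = - \frac{12}{5} + \frac{22}{15} = - \frac{14}{15} \approx -0.93333$)
$O = 21$
$O + \left(l{\left(3 \right)} + 18\right) y = 21 + \left(3^{2} + 18\right) \left(- \frac{14}{15}\right) = 21 + \left(9 + 18\right) \left(- \frac{14}{15}\right) = 21 + 27 \left(- \frac{14}{15}\right) = 21 - \frac{126}{5} = - \frac{21}{5}$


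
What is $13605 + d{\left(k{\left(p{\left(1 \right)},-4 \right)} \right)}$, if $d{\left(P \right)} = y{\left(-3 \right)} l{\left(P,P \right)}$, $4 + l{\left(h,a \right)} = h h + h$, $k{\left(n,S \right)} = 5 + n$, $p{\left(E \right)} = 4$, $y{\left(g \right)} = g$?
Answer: $13347$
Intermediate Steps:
$l{\left(h,a \right)} = -4 + h + h^{2}$ ($l{\left(h,a \right)} = -4 + \left(h h + h\right) = -4 + \left(h^{2} + h\right) = -4 + \left(h + h^{2}\right) = -4 + h + h^{2}$)
$d{\left(P \right)} = 12 - 3 P - 3 P^{2}$ ($d{\left(P \right)} = - 3 \left(-4 + P + P^{2}\right) = 12 - 3 P - 3 P^{2}$)
$13605 + d{\left(k{\left(p{\left(1 \right)},-4 \right)} \right)} = 13605 - \left(-12 + 3 \left(5 + 4\right)^{2} + 3 \left(5 + 4\right)\right) = 13605 - \left(15 + 243\right) = 13605 - 258 = 13347$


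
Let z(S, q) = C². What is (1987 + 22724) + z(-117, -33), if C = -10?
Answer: 24811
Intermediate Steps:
z(S, q) = 100 (z(S, q) = (-10)² = 100)
(1987 + 22724) + z(-117, -33) = (1987 + 22724) + 100 = 24711 + 100 = 24811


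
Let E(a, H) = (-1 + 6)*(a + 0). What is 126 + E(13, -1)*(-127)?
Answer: -8129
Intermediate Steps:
E(a, H) = 5*a
126 + E(13, -1)*(-127) = 126 + (5*13)*(-127) = 126 + 65*(-127) = 126 - 8255 = -8129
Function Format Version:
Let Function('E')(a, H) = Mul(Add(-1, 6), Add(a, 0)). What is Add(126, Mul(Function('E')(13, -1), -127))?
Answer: -8129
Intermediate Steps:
Function('E')(a, H) = Mul(5, a)
Add(126, Mul(Function('E')(13, -1), -127)) = Add(126, Mul(Mul(5, 13), -127)) = Add(126, Mul(65, -127)) = Add(126, -8255) = -8129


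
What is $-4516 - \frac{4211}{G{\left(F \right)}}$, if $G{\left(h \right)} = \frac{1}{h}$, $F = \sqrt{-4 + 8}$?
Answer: $-12938$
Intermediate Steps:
$F = 2$ ($F = \sqrt{4} = 2$)
$-4516 - \frac{4211}{G{\left(F \right)}} = -4516 - \frac{4211}{\frac{1}{2}} = -4516 - 4211 \frac{1}{\frac{1}{2}} = -4516 - 4211 \cdot 2 = -4516 - 8422 = -12938$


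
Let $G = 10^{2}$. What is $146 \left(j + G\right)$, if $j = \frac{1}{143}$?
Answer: $\frac{2087946}{143} \approx 14601.0$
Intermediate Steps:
$G = 100$
$j = \frac{1}{143} \approx 0.006993$
$146 \left(j + G\right) = 146 \left(\frac{1}{143} + 100\right) = 146 \cdot \frac{14301}{143} = \frac{2087946}{143}$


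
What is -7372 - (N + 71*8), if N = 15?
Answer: -7955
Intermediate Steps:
-7372 - (N + 71*8) = -7372 - (15 + 71*8) = -7372 - (15 + 568) = -7372 - 1*583 = -7372 - 583 = -7955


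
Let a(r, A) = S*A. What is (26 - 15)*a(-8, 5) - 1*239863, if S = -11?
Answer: -240468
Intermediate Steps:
a(r, A) = -11*A
(26 - 15)*a(-8, 5) - 1*239863 = (26 - 15)*(-11*5) - 1*239863 = 11*(-55) - 239863 = -605 - 239863 = -240468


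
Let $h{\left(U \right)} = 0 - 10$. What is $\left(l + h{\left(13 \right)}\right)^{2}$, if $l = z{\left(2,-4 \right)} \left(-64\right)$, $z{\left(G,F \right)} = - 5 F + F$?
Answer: $1069156$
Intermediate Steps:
$h{\left(U \right)} = -10$ ($h{\left(U \right)} = 0 - 10 = -10$)
$z{\left(G,F \right)} = - 4 F$
$l = -1024$ ($l = \left(-4\right) \left(-4\right) \left(-64\right) = 16 \left(-64\right) = -1024$)
$\left(l + h{\left(13 \right)}\right)^{2} = \left(-1024 - 10\right)^{2} = \left(-1034\right)^{2} = 1069156$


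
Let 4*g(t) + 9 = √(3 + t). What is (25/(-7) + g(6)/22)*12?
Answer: -3363/77 ≈ -43.675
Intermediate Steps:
g(t) = -9/4 + √(3 + t)/4
(25/(-7) + g(6)/22)*12 = (25/(-7) + (-9/4 + √(3 + 6)/4)/22)*12 = (25*(-⅐) + (-9/4 + √9/4)*(1/22))*12 = (-25/7 + (-9/4 + (¼)*3)*(1/22))*12 = (-25/7 + (-9/4 + ¾)*(1/22))*12 = (-25/7 - 3/2*1/22)*12 = (-25/7 - 3/44)*12 = -1121/308*12 = -3363/77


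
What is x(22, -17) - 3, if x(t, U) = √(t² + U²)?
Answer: -3 + √773 ≈ 24.803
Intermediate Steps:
x(t, U) = √(U² + t²)
x(22, -17) - 3 = √((-17)² + 22²) - 3 = √(289 + 484) - 3 = √773 - 3 = -3 + √773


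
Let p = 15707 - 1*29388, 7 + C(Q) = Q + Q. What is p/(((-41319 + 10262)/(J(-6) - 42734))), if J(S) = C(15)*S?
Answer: -586531832/31057 ≈ -18886.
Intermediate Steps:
C(Q) = -7 + 2*Q (C(Q) = -7 + (Q + Q) = -7 + 2*Q)
J(S) = 23*S (J(S) = (-7 + 2*15)*S = (-7 + 30)*S = 23*S)
p = -13681 (p = 15707 - 29388 = -13681)
p/(((-41319 + 10262)/(J(-6) - 42734))) = -13681*(23*(-6) - 42734)/(-41319 + 10262) = -13681/((-31057/(-138 - 42734))) = -13681/((-31057/(-42872))) = -13681/((-31057*(-1/42872))) = -13681/31057/42872 = -13681*42872/31057 = -586531832/31057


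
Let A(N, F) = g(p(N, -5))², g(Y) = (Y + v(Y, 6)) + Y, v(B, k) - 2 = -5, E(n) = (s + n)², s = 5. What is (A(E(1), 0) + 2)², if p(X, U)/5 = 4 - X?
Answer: 10884957561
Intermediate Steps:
p(X, U) = 20 - 5*X (p(X, U) = 5*(4 - X) = 20 - 5*X)
E(n) = (5 + n)²
v(B, k) = -3 (v(B, k) = 2 - 5 = -3)
g(Y) = -3 + 2*Y (g(Y) = (Y - 3) + Y = (-3 + Y) + Y = -3 + 2*Y)
A(N, F) = (37 - 10*N)² (A(N, F) = (-3 + 2*(20 - 5*N))² = (-3 + (40 - 10*N))² = (37 - 10*N)²)
(A(E(1), 0) + 2)² = ((-37 + 10*(5 + 1)²)² + 2)² = ((-37 + 10*6²)² + 2)² = ((-37 + 10*36)² + 2)² = ((-37 + 360)² + 2)² = (323² + 2)² = (104329 + 2)² = 104331² = 10884957561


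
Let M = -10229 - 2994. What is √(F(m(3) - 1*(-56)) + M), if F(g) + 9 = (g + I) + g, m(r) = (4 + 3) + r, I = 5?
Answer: 3*I*√1455 ≈ 114.43*I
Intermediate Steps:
m(r) = 7 + r
F(g) = -4 + 2*g (F(g) = -9 + ((g + 5) + g) = -9 + ((5 + g) + g) = -9 + (5 + 2*g) = -4 + 2*g)
M = -13223
√(F(m(3) - 1*(-56)) + M) = √((-4 + 2*((7 + 3) - 1*(-56))) - 13223) = √((-4 + 2*(10 + 56)) - 13223) = √((-4 + 2*66) - 13223) = √((-4 + 132) - 13223) = √(128 - 13223) = √(-13095) = 3*I*√1455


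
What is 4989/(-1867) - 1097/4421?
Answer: -24104468/8254007 ≈ -2.9203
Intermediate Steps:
4989/(-1867) - 1097/4421 = 4989*(-1/1867) - 1097*1/4421 = -4989/1867 - 1097/4421 = -24104468/8254007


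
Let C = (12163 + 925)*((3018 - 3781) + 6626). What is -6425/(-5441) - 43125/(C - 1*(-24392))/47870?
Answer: 4721693150472575/3998557616663024 ≈ 1.1808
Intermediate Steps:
C = 76734944 (C = 13088*(-763 + 6626) = 13088*5863 = 76734944)
-6425/(-5441) - 43125/(C - 1*(-24392))/47870 = -6425/(-5441) - 43125/(76734944 - 1*(-24392))/47870 = -6425*(-1/5441) - 43125/(76734944 + 24392)*(1/47870) = 6425/5441 - 43125/76759336*(1/47870) = 6425/5441 - 43125*1/76759336*(1/47870) = 6425/5441 - 43125/76759336*1/47870 = 6425/5441 - 8625/734893882864 = 4721693150472575/3998557616663024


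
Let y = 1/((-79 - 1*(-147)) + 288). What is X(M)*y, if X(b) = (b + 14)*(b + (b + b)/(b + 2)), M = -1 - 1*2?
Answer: 33/356 ≈ 0.092697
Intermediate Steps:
M = -3 (M = -1 - 2 = -3)
y = 1/356 (y = 1/((-79 + 147) + 288) = 1/(68 + 288) = 1/356 ≈ 0.0028090)
X(b) = (14 + b)*(b + 2*b/(2 + b)) (X(b) = (14 + b)*(b + (2*b)/(2 + b)) = (14 + b)*(b + 2*b/(2 + b)))
X(M)*y = -3*(56 + (-3)² + 18*(-3))/(2 - 3)*(1/356) = -3*(56 + 9 - 54)/(-1)*(1/356) = -3*(-1)*11*(1/356) = 33*(1/356) = 33/356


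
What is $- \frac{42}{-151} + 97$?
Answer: $\frac{14689}{151} \approx 97.278$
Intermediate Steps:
$- \frac{42}{-151} + 97 = \left(-42\right) \left(- \frac{1}{151}\right) + 97 = \frac{42}{151} + 97 = \frac{14689}{151}$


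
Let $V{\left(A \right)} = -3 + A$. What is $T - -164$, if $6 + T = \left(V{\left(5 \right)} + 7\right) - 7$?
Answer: $160$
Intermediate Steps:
$T = -4$ ($T = -6 + \left(\left(\left(-3 + 5\right) + 7\right) - 7\right) = -6 + \left(\left(2 + 7\right) - 7\right) = -6 + \left(9 - 7\right) = -6 + 2 = -4$)
$T - -164 = -4 - -164 = -4 + 164 = 160$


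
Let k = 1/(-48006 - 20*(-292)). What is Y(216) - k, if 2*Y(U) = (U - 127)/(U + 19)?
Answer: 938311/4954505 ≈ 0.18939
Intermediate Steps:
Y(U) = (-127 + U)/(2*(19 + U)) (Y(U) = ((U - 127)/(U + 19))/2 = ((-127 + U)/(19 + U))/2 = (-127 + U)/(2*(19 + U)))
k = -1/42166 (k = 1/(-48006 + 5840) = 1/(-42166) = -1/42166 ≈ -2.3716e-5)
Y(216) - k = (-127 + 216)/(2*(19 + 216)) - 1*(-1/42166) = (½)*89/235 + 1/42166 = (½)*(1/235)*89 + 1/42166 = 89/470 + 1/42166 = 938311/4954505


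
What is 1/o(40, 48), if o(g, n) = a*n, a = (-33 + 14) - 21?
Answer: -1/1920 ≈ -0.00052083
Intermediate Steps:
a = -40 (a = -19 - 21 = -40)
o(g, n) = -40*n
1/o(40, 48) = 1/(-40*48) = 1/(-1920) = -1/1920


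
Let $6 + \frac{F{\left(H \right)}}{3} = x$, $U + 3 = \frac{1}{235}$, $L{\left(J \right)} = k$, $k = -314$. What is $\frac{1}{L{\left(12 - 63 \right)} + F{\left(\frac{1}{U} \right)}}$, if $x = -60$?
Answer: $- \frac{1}{512} \approx -0.0019531$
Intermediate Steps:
$L{\left(J \right)} = -314$
$U = - \frac{704}{235}$ ($U = -3 + \frac{1}{235} = - \frac{704}{235} \approx -2.9957$)
$F{\left(H \right)} = -198$ ($F{\left(H \right)} = -18 + 3 \left(-60\right) = -18 - 180 = -198$)
$\frac{1}{L{\left(12 - 63 \right)} + F{\left(\frac{1}{U} \right)}} = \frac{1}{-314 - 198} = \frac{1}{-512} = - \frac{1}{512}$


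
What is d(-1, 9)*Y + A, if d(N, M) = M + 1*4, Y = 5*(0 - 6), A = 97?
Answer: -293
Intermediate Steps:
Y = -30 (Y = 5*(-6) = -30)
d(N, M) = 4 + M (d(N, M) = M + 4 = 4 + M)
d(-1, 9)*Y + A = (4 + 9)*(-30) + 97 = 13*(-30) + 97 = -390 + 97 = -293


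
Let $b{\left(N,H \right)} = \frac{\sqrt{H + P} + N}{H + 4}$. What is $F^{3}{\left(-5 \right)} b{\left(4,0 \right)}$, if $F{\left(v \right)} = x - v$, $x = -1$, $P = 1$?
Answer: $80$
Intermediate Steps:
$F{\left(v \right)} = -1 - v$
$b{\left(N,H \right)} = \frac{N + \sqrt{1 + H}}{4 + H}$ ($b{\left(N,H \right)} = \frac{\sqrt{H + 1} + N}{H + 4} = \frac{\sqrt{1 + H} + N}{4 + H} = \frac{N + \sqrt{1 + H}}{4 + H}$)
$F^{3}{\left(-5 \right)} b{\left(4,0 \right)} = \left(-1 - -5\right)^{3} \frac{4 + \sqrt{1 + 0}}{4 + 0} = \left(-1 + 5\right)^{3} \frac{4 + \sqrt{1}}{4} = 4^{3} \frac{4 + 1}{4} = 64 \cdot \frac{1}{4} \cdot 5 = 64 \cdot \frac{5}{4} = 80$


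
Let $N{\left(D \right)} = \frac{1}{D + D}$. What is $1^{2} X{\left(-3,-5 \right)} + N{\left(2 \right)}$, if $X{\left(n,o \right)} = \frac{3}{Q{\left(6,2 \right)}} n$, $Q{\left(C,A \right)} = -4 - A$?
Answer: $\frac{7}{4} \approx 1.75$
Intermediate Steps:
$N{\left(D \right)} = \frac{1}{2 D}$
$X{\left(n,o \right)} = - \frac{n}{2}$ ($X{\left(n,o \right)} = \frac{3}{-4 - 2} n = \frac{3}{-6} n = 3 \left(- \frac{1}{6}\right) n = - \frac{n}{2}$)
$1^{2} X{\left(-3,-5 \right)} + N{\left(2 \right)} = 1^{2} \left(\left(- \frac{1}{2}\right) \left(-3\right)\right) + \frac{1}{2 \cdot 2} = 1 \cdot \frac{3}{2} + \frac{1}{2} \cdot \frac{1}{2} = \frac{3}{2} + \frac{1}{4} = \frac{7}{4}$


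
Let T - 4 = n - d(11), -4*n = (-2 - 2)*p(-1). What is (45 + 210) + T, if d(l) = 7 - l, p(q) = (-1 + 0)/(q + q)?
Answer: 527/2 ≈ 263.50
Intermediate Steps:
p(q) = -1/(2*q)
n = 1/2 (n = -(-2 - 2)*(-1/2/(-1))/4 = -(-1)*(-1/2*(-1)) = -(-1)/2 = -1/4*(-2) = 1/2 ≈ 0.50000)
T = 17/2 (T = 4 + (1/2 - (7 - 1*11)) = 4 + (1/2 - (7 - 11)) = 4 + (1/2 - 1*(-4)) = 4 + (1/2 + 4) = 4 + 9/2 = 17/2 ≈ 8.5000)
(45 + 210) + T = (45 + 210) + 17/2 = 255 + 17/2 = 527/2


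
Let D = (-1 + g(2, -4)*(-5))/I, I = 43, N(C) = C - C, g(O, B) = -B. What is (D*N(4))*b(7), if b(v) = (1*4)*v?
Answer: 0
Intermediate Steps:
N(C) = 0
b(v) = 4*v
D = -21/43 (D = (-1 - 1*(-4)*(-5))/43 = (-1 + 4*(-5))*(1/43) = (-1 - 20)*(1/43) = -21*1/43 = -21/43 ≈ -0.48837)
(D*N(4))*b(7) = (-21/43*0)*(4*7) = 0*28 = 0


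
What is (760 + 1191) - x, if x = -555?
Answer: 2506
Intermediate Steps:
(760 + 1191) - x = (760 + 1191) - 1*(-555) = 1951 + 555 = 2506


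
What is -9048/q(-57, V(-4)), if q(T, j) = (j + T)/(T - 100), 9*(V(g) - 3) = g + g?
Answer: -491724/19 ≈ -25880.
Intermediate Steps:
V(g) = 3 + 2*g/9 (V(g) = 3 + (g + g)/9 = 3 + (2*g)/9 = 3 + 2*g/9)
q(T, j) = (T + j)/(-100 + T)
-9048/q(-57, V(-4)) = -9048*(-100 - 57)/(-57 + (3 + (2/9)*(-4))) = -9048*(-157/(-57 + (3 - 8/9))) = -9048*(-157/(-57 + 19/9)) = -9048/((-1/157*(-494/9))) = -9048/494/1413 = -9048*1413/494 = -491724/19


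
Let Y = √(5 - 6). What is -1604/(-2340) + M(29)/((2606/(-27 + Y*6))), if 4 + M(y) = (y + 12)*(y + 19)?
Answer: -14988187/762255 + 5892*I/1303 ≈ -19.663 + 4.5219*I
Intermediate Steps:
Y = I (Y = √(-1) = I ≈ 1.0*I)
M(y) = -4 + (12 + y)*(19 + y) (M(y) = -4 + (y + 12)*(y + 19) = -4 + (12 + y)*(19 + y))
-1604/(-2340) + M(29)/((2606/(-27 + Y*6))) = -1604/(-2340) + (224 + 29² + 31*29)/((2606/(-27 + I*6))) = -1604*(-1/2340) + (224 + 841 + 899)/((2606/(-27 + 6*I))) = 401/585 + 1964/((2606*((-27 - 6*I)/765))) = 401/585 + 1964/((2606*(-27 - 6*I)/765)) = 401/585 + 1964*(-27/2606 + 3*I/1303) = 401/585 + (-26514/1303 + 5892*I/1303) = -14988187/762255 + 5892*I/1303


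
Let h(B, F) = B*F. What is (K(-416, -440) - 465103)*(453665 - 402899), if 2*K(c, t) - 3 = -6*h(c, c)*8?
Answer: -234460004253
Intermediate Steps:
K(c, t) = 3/2 - 24*c² (K(c, t) = 3/2 + (-6*c*c*8)/2 = 3/2 + (-6*c²*8)/2 = 3/2 + (-48*c²)/2 = 3/2 - 24*c²)
(K(-416, -440) - 465103)*(453665 - 402899) = ((3/2 - 24*(-416)²) - 465103)*(453665 - 402899) = ((3/2 - 24*173056) - 465103)*50766 = ((3/2 - 4153344) - 465103)*50766 = (-8306685/2 - 465103)*50766 = -9236891/2*50766 = -234460004253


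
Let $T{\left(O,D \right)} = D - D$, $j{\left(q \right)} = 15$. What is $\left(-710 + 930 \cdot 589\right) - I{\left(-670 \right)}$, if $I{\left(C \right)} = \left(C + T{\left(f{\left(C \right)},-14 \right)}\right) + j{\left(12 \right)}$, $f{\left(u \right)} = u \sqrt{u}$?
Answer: $547715$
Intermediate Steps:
$f{\left(u \right)} = u^{\frac{3}{2}}$
$T{\left(O,D \right)} = 0$
$I{\left(C \right)} = 15 + C$ ($I{\left(C \right)} = \left(C + 0\right) + 15 = C + 15 = 15 + C$)
$\left(-710 + 930 \cdot 589\right) - I{\left(-670 \right)} = \left(-710 + 930 \cdot 589\right) - \left(15 - 670\right) = \left(-710 + 547770\right) - -655 = 547060 + 655 = 547715$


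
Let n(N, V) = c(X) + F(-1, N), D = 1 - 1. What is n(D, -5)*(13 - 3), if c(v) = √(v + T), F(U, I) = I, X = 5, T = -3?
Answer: 10*√2 ≈ 14.142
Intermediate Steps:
D = 0
c(v) = √(-3 + v) (c(v) = √(v - 3) = √(-3 + v))
n(N, V) = N + √2 (n(N, V) = √(-3 + 5) + N = √2 + N = N + √2)
n(D, -5)*(13 - 3) = (0 + √2)*(13 - 3) = √2*10 = 10*√2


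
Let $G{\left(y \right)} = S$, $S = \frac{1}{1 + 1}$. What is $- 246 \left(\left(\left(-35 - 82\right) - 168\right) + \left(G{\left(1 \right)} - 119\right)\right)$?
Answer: $99261$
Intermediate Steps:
$S = \frac{1}{2} \approx 0.5$
$G{\left(y \right)} = \frac{1}{2}$
$- 246 \left(\left(\left(-35 - 82\right) - 168\right) + \left(G{\left(1 \right)} - 119\right)\right) = - 246 \left(\left(\left(-35 - 82\right) - 168\right) + \left(\frac{1}{2} - 119\right)\right) = - 246 \left(\left(-117 - 168\right) - \frac{237}{2}\right) = - 246 \left(-285 - \frac{237}{2}\right) = \left(-246\right) \left(- \frac{807}{2}\right) = 99261$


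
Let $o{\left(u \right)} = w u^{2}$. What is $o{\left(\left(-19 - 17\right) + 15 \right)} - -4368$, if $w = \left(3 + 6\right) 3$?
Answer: $16275$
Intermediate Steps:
$w = 27$ ($w = 9 \cdot 3 = 27$)
$o{\left(u \right)} = 27 u^{2}$
$o{\left(\left(-19 - 17\right) + 15 \right)} - -4368 = 27 \left(\left(-19 - 17\right) + 15\right)^{2} - -4368 = 27 \left(-36 + 15\right)^{2} + 4368 = 27 \left(-21\right)^{2} + 4368 = 27 \cdot 441 + 4368 = 11907 + 4368 = 16275$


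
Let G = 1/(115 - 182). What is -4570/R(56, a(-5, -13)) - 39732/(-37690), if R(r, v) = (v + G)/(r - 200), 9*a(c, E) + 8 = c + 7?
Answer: -2492702315958/2581765 ≈ -9.6550e+5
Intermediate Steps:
G = -1/67 (G = 1/(-67) = -1/67 ≈ -0.014925)
a(c, E) = -⅑ + c/9 (a(c, E) = -8/9 + (c + 7)/9 = -8/9 + (7 + c)/9 = -8/9 + (7/9 + c/9) = -⅑ + c/9)
R(r, v) = (-1/67 + v)/(-200 + r) (R(r, v) = (v - 1/67)/(r - 200) = (-1/67 + v)/(-200 + r))
-4570/R(56, a(-5, -13)) - 39732/(-37690) = -4570*(-200 + 56)/(-1/67 + (-⅑ + (⅑)*(-5))) - 39732/(-37690) = -4570*(-144/(-1/67 + (-⅑ - 5/9))) - 39732*(-1/37690) = -4570*(-144/(-1/67 - ⅔)) + 19866/18845 = -4570/((-1/144*(-137/201))) + 19866/18845 = -4570/137/28944 + 19866/18845 = -4570*28944/137 + 19866/18845 = -132274080/137 + 19866/18845 = -2492702315958/2581765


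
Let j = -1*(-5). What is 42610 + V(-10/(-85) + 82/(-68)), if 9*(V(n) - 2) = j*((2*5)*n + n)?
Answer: 13037237/306 ≈ 42605.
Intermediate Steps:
j = 5
V(n) = 2 + 55*n/9 (V(n) = 2 + (5*((2*5)*n + n))/9 = 2 + (5*(10*n + n))/9 = 2 + (5*(11*n))/9 = 2 + (55*n)/9 = 2 + 55*n/9)
42610 + V(-10/(-85) + 82/(-68)) = 42610 + (2 + 55*(-10/(-85) + 82/(-68))/9) = 42610 + (2 + 55*(-10*(-1/85) + 82*(-1/68))/9) = 42610 + (2 + 55*(2/17 - 41/34)/9) = 42610 + (2 + (55/9)*(-37/34)) = 42610 + (2 - 2035/306) = 42610 - 1423/306 = 13037237/306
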